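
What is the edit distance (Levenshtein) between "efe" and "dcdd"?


Computing edit distance: "efe" -> "dcdd"
DP table:
           d    c    d    d
      0    1    2    3    4
  e   1    1    2    3    4
  f   2    2    2    3    4
  e   3    3    3    3    4
Edit distance = dp[3][4] = 4

4


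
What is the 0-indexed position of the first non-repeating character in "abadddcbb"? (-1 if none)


Input: abadddcbb
Character frequencies:
  'a': 2
  'b': 3
  'c': 1
  'd': 3
Scanning left to right for freq == 1:
  Position 0 ('a'): freq=2, skip
  Position 1 ('b'): freq=3, skip
  Position 2 ('a'): freq=2, skip
  Position 3 ('d'): freq=3, skip
  Position 4 ('d'): freq=3, skip
  Position 5 ('d'): freq=3, skip
  Position 6 ('c'): unique! => answer = 6

6


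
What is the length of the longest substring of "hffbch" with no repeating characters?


Input: "hffbch"
Sliding window (track last position of each char):
  Position 0 ('h'): window [0,0] length 1 -- new best
  Position 1 ('f'): window [0,1] length 2 -- new best
  Position 2 ('f'): repeat (last at 1), move window start to 2
  Position 2 ('f'): window [2,2] length 1
  Position 3 ('b'): window [2,3] length 2
  Position 4 ('c'): window [2,4] length 3 -- new best
  Position 5 ('h'): window [2,5] length 4 -- new best
Longest substring with no repeats: "fbch" with length 4

4


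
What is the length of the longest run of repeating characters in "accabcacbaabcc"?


Input: "accabcacbaabcc"
Scanning for longest run:
  Position 1 ('c'): new char, reset run to 1
  Position 2 ('c'): continues run of 'c', length=2
  Position 3 ('a'): new char, reset run to 1
  Position 4 ('b'): new char, reset run to 1
  Position 5 ('c'): new char, reset run to 1
  Position 6 ('a'): new char, reset run to 1
  Position 7 ('c'): new char, reset run to 1
  Position 8 ('b'): new char, reset run to 1
  Position 9 ('a'): new char, reset run to 1
  Position 10 ('a'): continues run of 'a', length=2
  Position 11 ('b'): new char, reset run to 1
  Position 12 ('c'): new char, reset run to 1
  Position 13 ('c'): continues run of 'c', length=2
Longest run: 'c' with length 2

2


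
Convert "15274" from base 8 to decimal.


Input: "15274" in base 8
Positional expansion:
  Digit '1' (value 1) x 8^4 = 4096
  Digit '5' (value 5) x 8^3 = 2560
  Digit '2' (value 2) x 8^2 = 128
  Digit '7' (value 7) x 8^1 = 56
  Digit '4' (value 4) x 8^0 = 4
Sum = 6844

6844


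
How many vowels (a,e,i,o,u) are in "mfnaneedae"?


Input: mfnaneedae
Checking each character:
  'm' at position 0: consonant
  'f' at position 1: consonant
  'n' at position 2: consonant
  'a' at position 3: vowel (running total: 1)
  'n' at position 4: consonant
  'e' at position 5: vowel (running total: 2)
  'e' at position 6: vowel (running total: 3)
  'd' at position 7: consonant
  'a' at position 8: vowel (running total: 4)
  'e' at position 9: vowel (running total: 5)
Total vowels: 5

5


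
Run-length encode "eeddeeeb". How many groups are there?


Input: eeddeeeb
Scanning for consecutive runs:
  Group 1: 'e' x 2 (positions 0-1)
  Group 2: 'd' x 2 (positions 2-3)
  Group 3: 'e' x 3 (positions 4-6)
  Group 4: 'b' x 1 (positions 7-7)
Total groups: 4

4


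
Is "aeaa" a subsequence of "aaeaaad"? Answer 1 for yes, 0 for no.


Check if "aeaa" is a subsequence of "aaeaaad"
Greedy scan:
  Position 0 ('a'): matches sub[0] = 'a'
  Position 1 ('a'): no match needed
  Position 2 ('e'): matches sub[1] = 'e'
  Position 3 ('a'): matches sub[2] = 'a'
  Position 4 ('a'): matches sub[3] = 'a'
  Position 5 ('a'): no match needed
  Position 6 ('d'): no match needed
All 4 characters matched => is a subsequence

1


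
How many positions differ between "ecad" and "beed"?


Comparing "ecad" and "beed" position by position:
  Position 0: 'e' vs 'b' => DIFFER
  Position 1: 'c' vs 'e' => DIFFER
  Position 2: 'a' vs 'e' => DIFFER
  Position 3: 'd' vs 'd' => same
Positions that differ: 3

3


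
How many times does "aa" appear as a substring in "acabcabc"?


Searching for "aa" in "acabcabc"
Scanning each position:
  Position 0: "ac" => no
  Position 1: "ca" => no
  Position 2: "ab" => no
  Position 3: "bc" => no
  Position 4: "ca" => no
  Position 5: "ab" => no
  Position 6: "bc" => no
Total occurrences: 0

0


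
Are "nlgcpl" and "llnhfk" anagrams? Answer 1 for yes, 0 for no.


Strings: "nlgcpl", "llnhfk"
Sorted first:  cgllnp
Sorted second: fhklln
Differ at position 0: 'c' vs 'f' => not anagrams

0


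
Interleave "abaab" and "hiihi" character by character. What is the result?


Interleaving "abaab" and "hiihi":
  Position 0: 'a' from first, 'h' from second => "ah"
  Position 1: 'b' from first, 'i' from second => "bi"
  Position 2: 'a' from first, 'i' from second => "ai"
  Position 3: 'a' from first, 'h' from second => "ah"
  Position 4: 'b' from first, 'i' from second => "bi"
Result: ahbiaiahbi

ahbiaiahbi


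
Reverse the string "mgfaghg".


Input: mgfaghg
Reading characters right to left:
  Position 6: 'g'
  Position 5: 'h'
  Position 4: 'g'
  Position 3: 'a'
  Position 2: 'f'
  Position 1: 'g'
  Position 0: 'm'
Reversed: ghgafgm

ghgafgm


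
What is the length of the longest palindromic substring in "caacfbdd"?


Input: "caacfbdd"
Checking substrings for palindromes:
  [0:4] "caac" (len 4) => palindrome
  [1:3] "aa" (len 2) => palindrome
  [6:8] "dd" (len 2) => palindrome
Longest palindromic substring: "caac" with length 4

4


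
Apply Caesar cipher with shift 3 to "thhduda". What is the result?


Caesar cipher: shift "thhduda" by 3
  't' (pos 19) + 3 = pos 22 = 'w'
  'h' (pos 7) + 3 = pos 10 = 'k'
  'h' (pos 7) + 3 = pos 10 = 'k'
  'd' (pos 3) + 3 = pos 6 = 'g'
  'u' (pos 20) + 3 = pos 23 = 'x'
  'd' (pos 3) + 3 = pos 6 = 'g'
  'a' (pos 0) + 3 = pos 3 = 'd'
Result: wkkgxgd

wkkgxgd


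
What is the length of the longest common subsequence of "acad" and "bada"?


LCS of "acad" and "bada"
DP table:
           b    a    d    a
      0    0    0    0    0
  a   0    0    1    1    1
  c   0    0    1    1    1
  a   0    0    1    1    2
  d   0    0    1    2    2
LCS length = dp[4][4] = 2

2


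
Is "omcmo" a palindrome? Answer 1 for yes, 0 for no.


Input: omcmo
Reversed: omcmo
  Compare pos 0 ('o') with pos 4 ('o'): match
  Compare pos 1 ('m') with pos 3 ('m'): match
Result: palindrome

1


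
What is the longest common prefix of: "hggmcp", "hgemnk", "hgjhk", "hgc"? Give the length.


Words: hggmcp, hgemnk, hgjhk, hgc
  Position 0: all 'h' => match
  Position 1: all 'g' => match
  Position 2: ('g', 'e', 'j', 'c') => mismatch, stop
LCP = "hg" (length 2)

2


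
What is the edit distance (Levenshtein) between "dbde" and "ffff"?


Computing edit distance: "dbde" -> "ffff"
DP table:
           f    f    f    f
      0    1    2    3    4
  d   1    1    2    3    4
  b   2    2    2    3    4
  d   3    3    3    3    4
  e   4    4    4    4    4
Edit distance = dp[4][4] = 4

4


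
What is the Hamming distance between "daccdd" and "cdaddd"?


Comparing "daccdd" and "cdaddd" position by position:
  Position 0: 'd' vs 'c' => differ
  Position 1: 'a' vs 'd' => differ
  Position 2: 'c' vs 'a' => differ
  Position 3: 'c' vs 'd' => differ
  Position 4: 'd' vs 'd' => same
  Position 5: 'd' vs 'd' => same
Total differences (Hamming distance): 4

4


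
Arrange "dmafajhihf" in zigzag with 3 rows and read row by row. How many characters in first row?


Zigzag "dmafajhihf" into 3 rows:
Placing characters:
  'd' => row 0
  'm' => row 1
  'a' => row 2
  'f' => row 1
  'a' => row 0
  'j' => row 1
  'h' => row 2
  'i' => row 1
  'h' => row 0
  'f' => row 1
Rows:
  Row 0: "dah"
  Row 1: "mfjif"
  Row 2: "ah"
First row length: 3

3


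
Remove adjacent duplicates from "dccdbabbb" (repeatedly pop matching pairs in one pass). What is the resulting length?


Input: dccdbabbb
Stack-based adjacent duplicate removal:
  Read 'd': push. Stack: d
  Read 'c': push. Stack: dc
  Read 'c': matches stack top 'c' => pop. Stack: d
  Read 'd': matches stack top 'd' => pop. Stack: (empty)
  Read 'b': push. Stack: b
  Read 'a': push. Stack: ba
  Read 'b': push. Stack: bab
  Read 'b': matches stack top 'b' => pop. Stack: ba
  Read 'b': push. Stack: bab
Final stack: "bab" (length 3)

3


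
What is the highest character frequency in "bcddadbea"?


Input: bcddadbea
Character counts:
  'a': 2
  'b': 2
  'c': 1
  'd': 3
  'e': 1
Maximum frequency: 3

3


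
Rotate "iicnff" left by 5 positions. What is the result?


Input: "iicnff", rotate left by 5
First 5 characters: "iicnf"
Remaining characters: "f"
Concatenate remaining + first: "f" + "iicnf" = "fiicnf"

fiicnf


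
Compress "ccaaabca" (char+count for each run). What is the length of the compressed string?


Input: ccaaabca
Runs:
  'c' x 2 => "c2"
  'a' x 3 => "a3"
  'b' x 1 => "b1"
  'c' x 1 => "c1"
  'a' x 1 => "a1"
Compressed: "c2a3b1c1a1"
Compressed length: 10

10


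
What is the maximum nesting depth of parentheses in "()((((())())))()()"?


Input: "()((((())())))()()"
Tracking depth:
  Position 0 '(': depth becomes 1
  Position 1 ')': depth becomes 0
  Position 2 '(': depth becomes 1
  Position 3 '(': depth becomes 2
  Position 4 '(': depth becomes 3
  Position 5 '(': depth becomes 4
  Position 6 '(': depth becomes 5
  Position 7 ')': depth becomes 4
  Position 8 ')': depth becomes 3
  Position 9 '(': depth becomes 4
  Position 10 ')': depth becomes 3
  Position 11 ')': depth becomes 2
  Position 12 ')': depth becomes 1
  Position 13 ')': depth becomes 0
  Position 14 '(': depth becomes 1
  Position 15 ')': depth becomes 0
  Position 16 '(': depth becomes 1
  Position 17 ')': depth becomes 0
Maximum depth reached: 5

5


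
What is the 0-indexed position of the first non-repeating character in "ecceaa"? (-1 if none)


Input: ecceaa
Character frequencies:
  'a': 2
  'c': 2
  'e': 2
Scanning left to right for freq == 1:
  Position 0 ('e'): freq=2, skip
  Position 1 ('c'): freq=2, skip
  Position 2 ('c'): freq=2, skip
  Position 3 ('e'): freq=2, skip
  Position 4 ('a'): freq=2, skip
  Position 5 ('a'): freq=2, skip
  No unique character found => answer = -1

-1


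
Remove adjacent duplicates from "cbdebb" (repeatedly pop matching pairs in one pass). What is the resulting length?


Input: cbdebb
Stack-based adjacent duplicate removal:
  Read 'c': push. Stack: c
  Read 'b': push. Stack: cb
  Read 'd': push. Stack: cbd
  Read 'e': push. Stack: cbde
  Read 'b': push. Stack: cbdeb
  Read 'b': matches stack top 'b' => pop. Stack: cbde
Final stack: "cbde" (length 4)

4


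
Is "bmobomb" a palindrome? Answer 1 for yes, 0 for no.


Input: bmobomb
Reversed: bmobomb
  Compare pos 0 ('b') with pos 6 ('b'): match
  Compare pos 1 ('m') with pos 5 ('m'): match
  Compare pos 2 ('o') with pos 4 ('o'): match
Result: palindrome

1


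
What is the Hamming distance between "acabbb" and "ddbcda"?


Comparing "acabbb" and "ddbcda" position by position:
  Position 0: 'a' vs 'd' => differ
  Position 1: 'c' vs 'd' => differ
  Position 2: 'a' vs 'b' => differ
  Position 3: 'b' vs 'c' => differ
  Position 4: 'b' vs 'd' => differ
  Position 5: 'b' vs 'a' => differ
Total differences (Hamming distance): 6

6


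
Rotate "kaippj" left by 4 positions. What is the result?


Input: "kaippj", rotate left by 4
First 4 characters: "kaip"
Remaining characters: "pj"
Concatenate remaining + first: "pj" + "kaip" = "pjkaip"

pjkaip


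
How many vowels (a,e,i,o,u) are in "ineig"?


Input: ineig
Checking each character:
  'i' at position 0: vowel (running total: 1)
  'n' at position 1: consonant
  'e' at position 2: vowel (running total: 2)
  'i' at position 3: vowel (running total: 3)
  'g' at position 4: consonant
Total vowels: 3

3


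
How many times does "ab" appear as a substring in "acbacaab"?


Searching for "ab" in "acbacaab"
Scanning each position:
  Position 0: "ac" => no
  Position 1: "cb" => no
  Position 2: "ba" => no
  Position 3: "ac" => no
  Position 4: "ca" => no
  Position 5: "aa" => no
  Position 6: "ab" => MATCH
Total occurrences: 1

1


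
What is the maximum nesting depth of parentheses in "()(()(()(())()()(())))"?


Input: "()(()(()(())()()(())))"
Tracking depth:
  Position 0 '(': depth becomes 1
  Position 1 ')': depth becomes 0
  Position 2 '(': depth becomes 1
  Position 3 '(': depth becomes 2
  Position 4 ')': depth becomes 1
  Position 5 '(': depth becomes 2
  Position 6 '(': depth becomes 3
  Position 7 ')': depth becomes 2
  Position 8 '(': depth becomes 3
  Position 9 '(': depth becomes 4
  Position 10 ')': depth becomes 3
  Position 11 ')': depth becomes 2
  Position 12 '(': depth becomes 3
  Position 13 ')': depth becomes 2
  Position 14 '(': depth becomes 3
  Position 15 ')': depth becomes 2
  Position 16 '(': depth becomes 3
  Position 17 '(': depth becomes 4
  Position 18 ')': depth becomes 3
  Position 19 ')': depth becomes 2
  Position 20 ')': depth becomes 1
  Position 21 ')': depth becomes 0
Maximum depth reached: 4

4


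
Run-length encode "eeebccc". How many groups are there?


Input: eeebccc
Scanning for consecutive runs:
  Group 1: 'e' x 3 (positions 0-2)
  Group 2: 'b' x 1 (positions 3-3)
  Group 3: 'c' x 3 (positions 4-6)
Total groups: 3

3


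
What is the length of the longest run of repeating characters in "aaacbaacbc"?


Input: "aaacbaacbc"
Scanning for longest run:
  Position 1 ('a'): continues run of 'a', length=2
  Position 2 ('a'): continues run of 'a', length=3
  Position 3 ('c'): new char, reset run to 1
  Position 4 ('b'): new char, reset run to 1
  Position 5 ('a'): new char, reset run to 1
  Position 6 ('a'): continues run of 'a', length=2
  Position 7 ('c'): new char, reset run to 1
  Position 8 ('b'): new char, reset run to 1
  Position 9 ('c'): new char, reset run to 1
Longest run: 'a' with length 3

3


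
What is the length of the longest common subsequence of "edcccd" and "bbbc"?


LCS of "edcccd" and "bbbc"
DP table:
           b    b    b    c
      0    0    0    0    0
  e   0    0    0    0    0
  d   0    0    0    0    0
  c   0    0    0    0    1
  c   0    0    0    0    1
  c   0    0    0    0    1
  d   0    0    0    0    1
LCS length = dp[6][4] = 1

1


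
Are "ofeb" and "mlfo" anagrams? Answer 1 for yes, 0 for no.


Strings: "ofeb", "mlfo"
Sorted first:  befo
Sorted second: flmo
Differ at position 0: 'b' vs 'f' => not anagrams

0


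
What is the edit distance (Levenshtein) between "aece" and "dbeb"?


Computing edit distance: "aece" -> "dbeb"
DP table:
           d    b    e    b
      0    1    2    3    4
  a   1    1    2    3    4
  e   2    2    2    2    3
  c   3    3    3    3    3
  e   4    4    4    3    4
Edit distance = dp[4][4] = 4

4


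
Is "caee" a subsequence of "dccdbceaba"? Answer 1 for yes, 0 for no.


Check if "caee" is a subsequence of "dccdbceaba"
Greedy scan:
  Position 0 ('d'): no match needed
  Position 1 ('c'): matches sub[0] = 'c'
  Position 2 ('c'): no match needed
  Position 3 ('d'): no match needed
  Position 4 ('b'): no match needed
  Position 5 ('c'): no match needed
  Position 6 ('e'): no match needed
  Position 7 ('a'): matches sub[1] = 'a'
  Position 8 ('b'): no match needed
  Position 9 ('a'): no match needed
Only matched 2/4 characters => not a subsequence

0


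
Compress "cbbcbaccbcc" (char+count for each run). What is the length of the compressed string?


Input: cbbcbaccbcc
Runs:
  'c' x 1 => "c1"
  'b' x 2 => "b2"
  'c' x 1 => "c1"
  'b' x 1 => "b1"
  'a' x 1 => "a1"
  'c' x 2 => "c2"
  'b' x 1 => "b1"
  'c' x 2 => "c2"
Compressed: "c1b2c1b1a1c2b1c2"
Compressed length: 16

16


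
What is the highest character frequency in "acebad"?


Input: acebad
Character counts:
  'a': 2
  'b': 1
  'c': 1
  'd': 1
  'e': 1
Maximum frequency: 2

2


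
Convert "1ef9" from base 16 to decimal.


Input: "1ef9" in base 16
Positional expansion:
  Digit '1' (value 1) x 16^3 = 4096
  Digit 'e' (value 14) x 16^2 = 3584
  Digit 'f' (value 15) x 16^1 = 240
  Digit '9' (value 9) x 16^0 = 9
Sum = 7929

7929


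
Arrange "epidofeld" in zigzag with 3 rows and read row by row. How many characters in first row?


Zigzag "epidofeld" into 3 rows:
Placing characters:
  'e' => row 0
  'p' => row 1
  'i' => row 2
  'd' => row 1
  'o' => row 0
  'f' => row 1
  'e' => row 2
  'l' => row 1
  'd' => row 0
Rows:
  Row 0: "eod"
  Row 1: "pdfl"
  Row 2: "ie"
First row length: 3

3


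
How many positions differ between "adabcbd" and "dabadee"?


Comparing "adabcbd" and "dabadee" position by position:
  Position 0: 'a' vs 'd' => DIFFER
  Position 1: 'd' vs 'a' => DIFFER
  Position 2: 'a' vs 'b' => DIFFER
  Position 3: 'b' vs 'a' => DIFFER
  Position 4: 'c' vs 'd' => DIFFER
  Position 5: 'b' vs 'e' => DIFFER
  Position 6: 'd' vs 'e' => DIFFER
Positions that differ: 7

7


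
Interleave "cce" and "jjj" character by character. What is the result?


Interleaving "cce" and "jjj":
  Position 0: 'c' from first, 'j' from second => "cj"
  Position 1: 'c' from first, 'j' from second => "cj"
  Position 2: 'e' from first, 'j' from second => "ej"
Result: cjcjej

cjcjej


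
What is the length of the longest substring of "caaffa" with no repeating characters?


Input: "caaffa"
Sliding window (track last position of each char):
  Position 0 ('c'): window [0,0] length 1 -- new best
  Position 1 ('a'): window [0,1] length 2 -- new best
  Position 2 ('a'): repeat (last at 1), move window start to 2
  Position 2 ('a'): window [2,2] length 1
  Position 3 ('f'): window [2,3] length 2
  Position 4 ('f'): repeat (last at 3), move window start to 4
  Position 4 ('f'): window [4,4] length 1
  Position 5 ('a'): window [4,5] length 2
Longest substring with no repeats: "ca" with length 2

2


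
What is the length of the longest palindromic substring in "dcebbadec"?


Input: "dcebbadec"
Checking substrings for palindromes:
  [3:5] "bb" (len 2) => palindrome
Longest palindromic substring: "bb" with length 2

2


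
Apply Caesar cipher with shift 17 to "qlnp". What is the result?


Caesar cipher: shift "qlnp" by 17
  'q' (pos 16) + 17 = pos 7 = 'h'
  'l' (pos 11) + 17 = pos 2 = 'c'
  'n' (pos 13) + 17 = pos 4 = 'e'
  'p' (pos 15) + 17 = pos 6 = 'g'
Result: hceg

hceg


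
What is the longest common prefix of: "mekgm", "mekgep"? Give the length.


Words: mekgm, mekgep
  Position 0: all 'm' => match
  Position 1: all 'e' => match
  Position 2: all 'k' => match
  Position 3: all 'g' => match
  Position 4: ('m', 'e') => mismatch, stop
LCP = "mekg" (length 4)

4


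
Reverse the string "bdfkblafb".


Input: bdfkblafb
Reading characters right to left:
  Position 8: 'b'
  Position 7: 'f'
  Position 6: 'a'
  Position 5: 'l'
  Position 4: 'b'
  Position 3: 'k'
  Position 2: 'f'
  Position 1: 'd'
  Position 0: 'b'
Reversed: bfalbkfdb

bfalbkfdb


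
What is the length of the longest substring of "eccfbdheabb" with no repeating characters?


Input: "eccfbdheabb"
Sliding window (track last position of each char):
  Position 0 ('e'): window [0,0] length 1 -- new best
  Position 1 ('c'): window [0,1] length 2 -- new best
  Position 2 ('c'): repeat (last at 1), move window start to 2
  Position 2 ('c'): window [2,2] length 1
  Position 3 ('f'): window [2,3] length 2
  Position 4 ('b'): window [2,4] length 3 -- new best
  Position 5 ('d'): window [2,5] length 4 -- new best
  Position 6 ('h'): window [2,6] length 5 -- new best
  Position 7 ('e'): window [2,7] length 6 -- new best
  Position 8 ('a'): window [2,8] length 7 -- new best
  Position 9 ('b'): repeat (last at 4), move window start to 5
  Position 9 ('b'): window [5,9] length 5
  Position 10 ('b'): repeat (last at 9), move window start to 10
  Position 10 ('b'): window [10,10] length 1
Longest substring with no repeats: "cfbdhea" with length 7

7


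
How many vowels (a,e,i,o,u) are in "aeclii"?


Input: aeclii
Checking each character:
  'a' at position 0: vowel (running total: 1)
  'e' at position 1: vowel (running total: 2)
  'c' at position 2: consonant
  'l' at position 3: consonant
  'i' at position 4: vowel (running total: 3)
  'i' at position 5: vowel (running total: 4)
Total vowels: 4

4


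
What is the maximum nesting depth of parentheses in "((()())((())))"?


Input: "((()())((())))"
Tracking depth:
  Position 0 '(': depth becomes 1
  Position 1 '(': depth becomes 2
  Position 2 '(': depth becomes 3
  Position 3 ')': depth becomes 2
  Position 4 '(': depth becomes 3
  Position 5 ')': depth becomes 2
  Position 6 ')': depth becomes 1
  Position 7 '(': depth becomes 2
  Position 8 '(': depth becomes 3
  Position 9 '(': depth becomes 4
  Position 10 ')': depth becomes 3
  Position 11 ')': depth becomes 2
  Position 12 ')': depth becomes 1
  Position 13 ')': depth becomes 0
Maximum depth reached: 4

4


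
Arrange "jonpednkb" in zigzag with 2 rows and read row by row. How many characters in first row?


Zigzag "jonpednkb" into 2 rows:
Placing characters:
  'j' => row 0
  'o' => row 1
  'n' => row 0
  'p' => row 1
  'e' => row 0
  'd' => row 1
  'n' => row 0
  'k' => row 1
  'b' => row 0
Rows:
  Row 0: "jnenb"
  Row 1: "opdk"
First row length: 5

5


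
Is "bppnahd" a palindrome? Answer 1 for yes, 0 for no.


Input: bppnahd
Reversed: dhanppb
  Compare pos 0 ('b') with pos 6 ('d'): MISMATCH
  Compare pos 1 ('p') with pos 5 ('h'): MISMATCH
  Compare pos 2 ('p') with pos 4 ('a'): MISMATCH
Result: not a palindrome

0


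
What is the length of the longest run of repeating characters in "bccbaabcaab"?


Input: "bccbaabcaab"
Scanning for longest run:
  Position 1 ('c'): new char, reset run to 1
  Position 2 ('c'): continues run of 'c', length=2
  Position 3 ('b'): new char, reset run to 1
  Position 4 ('a'): new char, reset run to 1
  Position 5 ('a'): continues run of 'a', length=2
  Position 6 ('b'): new char, reset run to 1
  Position 7 ('c'): new char, reset run to 1
  Position 8 ('a'): new char, reset run to 1
  Position 9 ('a'): continues run of 'a', length=2
  Position 10 ('b'): new char, reset run to 1
Longest run: 'c' with length 2

2


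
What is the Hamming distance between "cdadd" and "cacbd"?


Comparing "cdadd" and "cacbd" position by position:
  Position 0: 'c' vs 'c' => same
  Position 1: 'd' vs 'a' => differ
  Position 2: 'a' vs 'c' => differ
  Position 3: 'd' vs 'b' => differ
  Position 4: 'd' vs 'd' => same
Total differences (Hamming distance): 3

3


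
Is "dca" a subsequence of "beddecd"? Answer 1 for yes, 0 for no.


Check if "dca" is a subsequence of "beddecd"
Greedy scan:
  Position 0 ('b'): no match needed
  Position 1 ('e'): no match needed
  Position 2 ('d'): matches sub[0] = 'd'
  Position 3 ('d'): no match needed
  Position 4 ('e'): no match needed
  Position 5 ('c'): matches sub[1] = 'c'
  Position 6 ('d'): no match needed
Only matched 2/3 characters => not a subsequence

0


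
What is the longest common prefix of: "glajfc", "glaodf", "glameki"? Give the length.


Words: glajfc, glaodf, glameki
  Position 0: all 'g' => match
  Position 1: all 'l' => match
  Position 2: all 'a' => match
  Position 3: ('j', 'o', 'm') => mismatch, stop
LCP = "gla" (length 3)

3


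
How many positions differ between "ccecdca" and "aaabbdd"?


Comparing "ccecdca" and "aaabbdd" position by position:
  Position 0: 'c' vs 'a' => DIFFER
  Position 1: 'c' vs 'a' => DIFFER
  Position 2: 'e' vs 'a' => DIFFER
  Position 3: 'c' vs 'b' => DIFFER
  Position 4: 'd' vs 'b' => DIFFER
  Position 5: 'c' vs 'd' => DIFFER
  Position 6: 'a' vs 'd' => DIFFER
Positions that differ: 7

7


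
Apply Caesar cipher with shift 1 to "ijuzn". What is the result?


Caesar cipher: shift "ijuzn" by 1
  'i' (pos 8) + 1 = pos 9 = 'j'
  'j' (pos 9) + 1 = pos 10 = 'k'
  'u' (pos 20) + 1 = pos 21 = 'v'
  'z' (pos 25) + 1 = pos 0 = 'a'
  'n' (pos 13) + 1 = pos 14 = 'o'
Result: jkvao

jkvao


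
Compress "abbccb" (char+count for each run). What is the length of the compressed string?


Input: abbccb
Runs:
  'a' x 1 => "a1"
  'b' x 2 => "b2"
  'c' x 2 => "c2"
  'b' x 1 => "b1"
Compressed: "a1b2c2b1"
Compressed length: 8

8


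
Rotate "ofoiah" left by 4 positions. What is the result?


Input: "ofoiah", rotate left by 4
First 4 characters: "ofoi"
Remaining characters: "ah"
Concatenate remaining + first: "ah" + "ofoi" = "ahofoi"

ahofoi


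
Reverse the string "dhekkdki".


Input: dhekkdki
Reading characters right to left:
  Position 7: 'i'
  Position 6: 'k'
  Position 5: 'd'
  Position 4: 'k'
  Position 3: 'k'
  Position 2: 'e'
  Position 1: 'h'
  Position 0: 'd'
Reversed: ikdkkehd

ikdkkehd


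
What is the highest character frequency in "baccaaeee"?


Input: baccaaeee
Character counts:
  'a': 3
  'b': 1
  'c': 2
  'e': 3
Maximum frequency: 3

3


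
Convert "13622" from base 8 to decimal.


Input: "13622" in base 8
Positional expansion:
  Digit '1' (value 1) x 8^4 = 4096
  Digit '3' (value 3) x 8^3 = 1536
  Digit '6' (value 6) x 8^2 = 384
  Digit '2' (value 2) x 8^1 = 16
  Digit '2' (value 2) x 8^0 = 2
Sum = 6034

6034


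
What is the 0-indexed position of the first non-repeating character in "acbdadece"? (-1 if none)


Input: acbdadece
Character frequencies:
  'a': 2
  'b': 1
  'c': 2
  'd': 2
  'e': 2
Scanning left to right for freq == 1:
  Position 0 ('a'): freq=2, skip
  Position 1 ('c'): freq=2, skip
  Position 2 ('b'): unique! => answer = 2

2


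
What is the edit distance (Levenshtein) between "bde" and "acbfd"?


Computing edit distance: "bde" -> "acbfd"
DP table:
           a    c    b    f    d
      0    1    2    3    4    5
  b   1    1    2    2    3    4
  d   2    2    2    3    3    3
  e   3    3    3    3    4    4
Edit distance = dp[3][5] = 4

4


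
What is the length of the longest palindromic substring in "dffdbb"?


Input: "dffdbb"
Checking substrings for palindromes:
  [0:4] "dffd" (len 4) => palindrome
  [1:3] "ff" (len 2) => palindrome
  [4:6] "bb" (len 2) => palindrome
Longest palindromic substring: "dffd" with length 4

4


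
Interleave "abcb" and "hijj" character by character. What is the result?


Interleaving "abcb" and "hijj":
  Position 0: 'a' from first, 'h' from second => "ah"
  Position 1: 'b' from first, 'i' from second => "bi"
  Position 2: 'c' from first, 'j' from second => "cj"
  Position 3: 'b' from first, 'j' from second => "bj"
Result: ahbicjbj

ahbicjbj


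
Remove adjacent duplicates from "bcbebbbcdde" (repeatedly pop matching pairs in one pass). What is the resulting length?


Input: bcbebbbcdde
Stack-based adjacent duplicate removal:
  Read 'b': push. Stack: b
  Read 'c': push. Stack: bc
  Read 'b': push. Stack: bcb
  Read 'e': push. Stack: bcbe
  Read 'b': push. Stack: bcbeb
  Read 'b': matches stack top 'b' => pop. Stack: bcbe
  Read 'b': push. Stack: bcbeb
  Read 'c': push. Stack: bcbebc
  Read 'd': push. Stack: bcbebcd
  Read 'd': matches stack top 'd' => pop. Stack: bcbebc
  Read 'e': push. Stack: bcbebce
Final stack: "bcbebce" (length 7)

7


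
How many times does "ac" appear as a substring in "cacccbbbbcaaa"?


Searching for "ac" in "cacccbbbbcaaa"
Scanning each position:
  Position 0: "ca" => no
  Position 1: "ac" => MATCH
  Position 2: "cc" => no
  Position 3: "cc" => no
  Position 4: "cb" => no
  Position 5: "bb" => no
  Position 6: "bb" => no
  Position 7: "bb" => no
  Position 8: "bc" => no
  Position 9: "ca" => no
  Position 10: "aa" => no
  Position 11: "aa" => no
Total occurrences: 1

1


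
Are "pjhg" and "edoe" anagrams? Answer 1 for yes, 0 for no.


Strings: "pjhg", "edoe"
Sorted first:  ghjp
Sorted second: deeo
Differ at position 0: 'g' vs 'd' => not anagrams

0


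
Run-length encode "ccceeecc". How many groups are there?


Input: ccceeecc
Scanning for consecutive runs:
  Group 1: 'c' x 3 (positions 0-2)
  Group 2: 'e' x 3 (positions 3-5)
  Group 3: 'c' x 2 (positions 6-7)
Total groups: 3

3


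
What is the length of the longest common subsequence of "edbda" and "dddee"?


LCS of "edbda" and "dddee"
DP table:
           d    d    d    e    e
      0    0    0    0    0    0
  e   0    0    0    0    1    1
  d   0    1    1    1    1    1
  b   0    1    1    1    1    1
  d   0    1    2    2    2    2
  a   0    1    2    2    2    2
LCS length = dp[5][5] = 2

2


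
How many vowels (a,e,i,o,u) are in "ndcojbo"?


Input: ndcojbo
Checking each character:
  'n' at position 0: consonant
  'd' at position 1: consonant
  'c' at position 2: consonant
  'o' at position 3: vowel (running total: 1)
  'j' at position 4: consonant
  'b' at position 5: consonant
  'o' at position 6: vowel (running total: 2)
Total vowels: 2

2


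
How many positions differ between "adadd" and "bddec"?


Comparing "adadd" and "bddec" position by position:
  Position 0: 'a' vs 'b' => DIFFER
  Position 1: 'd' vs 'd' => same
  Position 2: 'a' vs 'd' => DIFFER
  Position 3: 'd' vs 'e' => DIFFER
  Position 4: 'd' vs 'c' => DIFFER
Positions that differ: 4

4


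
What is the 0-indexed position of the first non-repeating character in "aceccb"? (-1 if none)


Input: aceccb
Character frequencies:
  'a': 1
  'b': 1
  'c': 3
  'e': 1
Scanning left to right for freq == 1:
  Position 0 ('a'): unique! => answer = 0

0


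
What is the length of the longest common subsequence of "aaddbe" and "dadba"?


LCS of "aaddbe" and "dadba"
DP table:
           d    a    d    b    a
      0    0    0    0    0    0
  a   0    0    1    1    1    1
  a   0    0    1    1    1    2
  d   0    1    1    2    2    2
  d   0    1    1    2    2    2
  b   0    1    1    2    3    3
  e   0    1    1    2    3    3
LCS length = dp[6][5] = 3

3


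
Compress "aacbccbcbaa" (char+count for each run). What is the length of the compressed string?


Input: aacbccbcbaa
Runs:
  'a' x 2 => "a2"
  'c' x 1 => "c1"
  'b' x 1 => "b1"
  'c' x 2 => "c2"
  'b' x 1 => "b1"
  'c' x 1 => "c1"
  'b' x 1 => "b1"
  'a' x 2 => "a2"
Compressed: "a2c1b1c2b1c1b1a2"
Compressed length: 16

16


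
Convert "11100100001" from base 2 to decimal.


Input: "11100100001" in base 2
Positional expansion:
  Digit '1' (value 1) x 2^10 = 1024
  Digit '1' (value 1) x 2^9 = 512
  Digit '1' (value 1) x 2^8 = 256
  Digit '0' (value 0) x 2^7 = 0
  Digit '0' (value 0) x 2^6 = 0
  Digit '1' (value 1) x 2^5 = 32
  Digit '0' (value 0) x 2^4 = 0
  Digit '0' (value 0) x 2^3 = 0
  Digit '0' (value 0) x 2^2 = 0
  Digit '0' (value 0) x 2^1 = 0
  Digit '1' (value 1) x 2^0 = 1
Sum = 1825

1825


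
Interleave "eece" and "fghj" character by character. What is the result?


Interleaving "eece" and "fghj":
  Position 0: 'e' from first, 'f' from second => "ef"
  Position 1: 'e' from first, 'g' from second => "eg"
  Position 2: 'c' from first, 'h' from second => "ch"
  Position 3: 'e' from first, 'j' from second => "ej"
Result: efegchej

efegchej


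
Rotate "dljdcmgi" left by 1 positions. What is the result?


Input: "dljdcmgi", rotate left by 1
First 1 characters: "d"
Remaining characters: "ljdcmgi"
Concatenate remaining + first: "ljdcmgi" + "d" = "ljdcmgid"

ljdcmgid


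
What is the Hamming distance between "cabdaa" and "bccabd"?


Comparing "cabdaa" and "bccabd" position by position:
  Position 0: 'c' vs 'b' => differ
  Position 1: 'a' vs 'c' => differ
  Position 2: 'b' vs 'c' => differ
  Position 3: 'd' vs 'a' => differ
  Position 4: 'a' vs 'b' => differ
  Position 5: 'a' vs 'd' => differ
Total differences (Hamming distance): 6

6


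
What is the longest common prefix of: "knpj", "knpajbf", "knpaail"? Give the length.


Words: knpj, knpajbf, knpaail
  Position 0: all 'k' => match
  Position 1: all 'n' => match
  Position 2: all 'p' => match
  Position 3: ('j', 'a', 'a') => mismatch, stop
LCP = "knp" (length 3)

3


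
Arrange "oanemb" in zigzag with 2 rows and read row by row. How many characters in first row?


Zigzag "oanemb" into 2 rows:
Placing characters:
  'o' => row 0
  'a' => row 1
  'n' => row 0
  'e' => row 1
  'm' => row 0
  'b' => row 1
Rows:
  Row 0: "onm"
  Row 1: "aeb"
First row length: 3

3


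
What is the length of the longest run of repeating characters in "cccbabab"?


Input: "cccbabab"
Scanning for longest run:
  Position 1 ('c'): continues run of 'c', length=2
  Position 2 ('c'): continues run of 'c', length=3
  Position 3 ('b'): new char, reset run to 1
  Position 4 ('a'): new char, reset run to 1
  Position 5 ('b'): new char, reset run to 1
  Position 6 ('a'): new char, reset run to 1
  Position 7 ('b'): new char, reset run to 1
Longest run: 'c' with length 3

3


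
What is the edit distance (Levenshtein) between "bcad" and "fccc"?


Computing edit distance: "bcad" -> "fccc"
DP table:
           f    c    c    c
      0    1    2    3    4
  b   1    1    2    3    4
  c   2    2    1    2    3
  a   3    3    2    2    3
  d   4    4    3    3    3
Edit distance = dp[4][4] = 3

3


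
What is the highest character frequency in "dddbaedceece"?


Input: dddbaedceece
Character counts:
  'a': 1
  'b': 1
  'c': 2
  'd': 4
  'e': 4
Maximum frequency: 4

4


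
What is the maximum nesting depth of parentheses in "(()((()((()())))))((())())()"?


Input: "(()((()((()())))))((())())()"
Tracking depth:
  Position 0 '(': depth becomes 1
  Position 1 '(': depth becomes 2
  Position 2 ')': depth becomes 1
  Position 3 '(': depth becomes 2
  Position 4 '(': depth becomes 3
  Position 5 '(': depth becomes 4
  Position 6 ')': depth becomes 3
  Position 7 '(': depth becomes 4
  Position 8 '(': depth becomes 5
  Position 9 '(': depth becomes 6
  Position 10 ')': depth becomes 5
  Position 11 '(': depth becomes 6
  Position 12 ')': depth becomes 5
  Position 13 ')': depth becomes 4
  Position 14 ')': depth becomes 3
  Position 15 ')': depth becomes 2
  Position 16 ')': depth becomes 1
  Position 17 ')': depth becomes 0
  Position 18 '(': depth becomes 1
  Position 19 '(': depth becomes 2
  Position 20 '(': depth becomes 3
  Position 21 ')': depth becomes 2
  Position 22 ')': depth becomes 1
  Position 23 '(': depth becomes 2
  Position 24 ')': depth becomes 1
  Position 25 ')': depth becomes 0
  Position 26 '(': depth becomes 1
  Position 27 ')': depth becomes 0
Maximum depth reached: 6

6


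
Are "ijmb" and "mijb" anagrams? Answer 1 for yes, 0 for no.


Strings: "ijmb", "mijb"
Sorted first:  bijm
Sorted second: bijm
Sorted forms match => anagrams

1


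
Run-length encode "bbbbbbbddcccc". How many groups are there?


Input: bbbbbbbddcccc
Scanning for consecutive runs:
  Group 1: 'b' x 7 (positions 0-6)
  Group 2: 'd' x 2 (positions 7-8)
  Group 3: 'c' x 4 (positions 9-12)
Total groups: 3

3


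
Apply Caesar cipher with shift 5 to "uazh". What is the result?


Caesar cipher: shift "uazh" by 5
  'u' (pos 20) + 5 = pos 25 = 'z'
  'a' (pos 0) + 5 = pos 5 = 'f'
  'z' (pos 25) + 5 = pos 4 = 'e'
  'h' (pos 7) + 5 = pos 12 = 'm'
Result: zfem

zfem


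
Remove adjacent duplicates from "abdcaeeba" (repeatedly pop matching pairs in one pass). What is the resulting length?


Input: abdcaeeba
Stack-based adjacent duplicate removal:
  Read 'a': push. Stack: a
  Read 'b': push. Stack: ab
  Read 'd': push. Stack: abd
  Read 'c': push. Stack: abdc
  Read 'a': push. Stack: abdca
  Read 'e': push. Stack: abdcae
  Read 'e': matches stack top 'e' => pop. Stack: abdca
  Read 'b': push. Stack: abdcab
  Read 'a': push. Stack: abdcaba
Final stack: "abdcaba" (length 7)

7


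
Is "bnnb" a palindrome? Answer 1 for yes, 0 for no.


Input: bnnb
Reversed: bnnb
  Compare pos 0 ('b') with pos 3 ('b'): match
  Compare pos 1 ('n') with pos 2 ('n'): match
Result: palindrome

1


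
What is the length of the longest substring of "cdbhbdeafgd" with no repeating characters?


Input: "cdbhbdeafgd"
Sliding window (track last position of each char):
  Position 0 ('c'): window [0,0] length 1 -- new best
  Position 1 ('d'): window [0,1] length 2 -- new best
  Position 2 ('b'): window [0,2] length 3 -- new best
  Position 3 ('h'): window [0,3] length 4 -- new best
  Position 4 ('b'): repeat (last at 2), move window start to 3
  Position 4 ('b'): window [3,4] length 2
  Position 5 ('d'): window [3,5] length 3
  Position 6 ('e'): window [3,6] length 4
  Position 7 ('a'): window [3,7] length 5 -- new best
  Position 8 ('f'): window [3,8] length 6 -- new best
  Position 9 ('g'): window [3,9] length 7 -- new best
  Position 10 ('d'): repeat (last at 5), move window start to 6
  Position 10 ('d'): window [6,10] length 5
Longest substring with no repeats: "hbdeafg" with length 7

7


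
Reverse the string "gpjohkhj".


Input: gpjohkhj
Reading characters right to left:
  Position 7: 'j'
  Position 6: 'h'
  Position 5: 'k'
  Position 4: 'h'
  Position 3: 'o'
  Position 2: 'j'
  Position 1: 'p'
  Position 0: 'g'
Reversed: jhkhojpg

jhkhojpg


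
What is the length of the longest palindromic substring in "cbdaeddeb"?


Input: "cbdaeddeb"
Checking substrings for palindromes:
  [4:8] "edde" (len 4) => palindrome
  [5:7] "dd" (len 2) => palindrome
Longest palindromic substring: "edde" with length 4

4


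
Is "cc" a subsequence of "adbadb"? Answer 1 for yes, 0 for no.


Check if "cc" is a subsequence of "adbadb"
Greedy scan:
  Position 0 ('a'): no match needed
  Position 1 ('d'): no match needed
  Position 2 ('b'): no match needed
  Position 3 ('a'): no match needed
  Position 4 ('d'): no match needed
  Position 5 ('b'): no match needed
Only matched 0/2 characters => not a subsequence

0


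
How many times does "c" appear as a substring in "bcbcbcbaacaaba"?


Searching for "c" in "bcbcbcbaacaaba"
Scanning each position:
  Position 0: "b" => no
  Position 1: "c" => MATCH
  Position 2: "b" => no
  Position 3: "c" => MATCH
  Position 4: "b" => no
  Position 5: "c" => MATCH
  Position 6: "b" => no
  Position 7: "a" => no
  Position 8: "a" => no
  Position 9: "c" => MATCH
  Position 10: "a" => no
  Position 11: "a" => no
  Position 12: "b" => no
  Position 13: "a" => no
Total occurrences: 4

4


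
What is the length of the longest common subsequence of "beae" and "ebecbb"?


LCS of "beae" and "ebecbb"
DP table:
           e    b    e    c    b    b
      0    0    0    0    0    0    0
  b   0    0    1    1    1    1    1
  e   0    1    1    2    2    2    2
  a   0    1    1    2    2    2    2
  e   0    1    1    2    2    2    2
LCS length = dp[4][6] = 2

2


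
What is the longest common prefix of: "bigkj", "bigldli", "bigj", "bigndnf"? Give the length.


Words: bigkj, bigldli, bigj, bigndnf
  Position 0: all 'b' => match
  Position 1: all 'i' => match
  Position 2: all 'g' => match
  Position 3: ('k', 'l', 'j', 'n') => mismatch, stop
LCP = "big" (length 3)

3


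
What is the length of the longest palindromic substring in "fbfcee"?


Input: "fbfcee"
Checking substrings for palindromes:
  [0:3] "fbf" (len 3) => palindrome
  [4:6] "ee" (len 2) => palindrome
Longest palindromic substring: "fbf" with length 3

3


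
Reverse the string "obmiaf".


Input: obmiaf
Reading characters right to left:
  Position 5: 'f'
  Position 4: 'a'
  Position 3: 'i'
  Position 2: 'm'
  Position 1: 'b'
  Position 0: 'o'
Reversed: faimbo

faimbo


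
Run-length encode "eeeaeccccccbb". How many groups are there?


Input: eeeaeccccccbb
Scanning for consecutive runs:
  Group 1: 'e' x 3 (positions 0-2)
  Group 2: 'a' x 1 (positions 3-3)
  Group 3: 'e' x 1 (positions 4-4)
  Group 4: 'c' x 6 (positions 5-10)
  Group 5: 'b' x 2 (positions 11-12)
Total groups: 5

5


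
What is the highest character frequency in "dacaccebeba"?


Input: dacaccebeba
Character counts:
  'a': 3
  'b': 2
  'c': 3
  'd': 1
  'e': 2
Maximum frequency: 3

3


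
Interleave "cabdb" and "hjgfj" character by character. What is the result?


Interleaving "cabdb" and "hjgfj":
  Position 0: 'c' from first, 'h' from second => "ch"
  Position 1: 'a' from first, 'j' from second => "aj"
  Position 2: 'b' from first, 'g' from second => "bg"
  Position 3: 'd' from first, 'f' from second => "df"
  Position 4: 'b' from first, 'j' from second => "bj"
Result: chajbgdfbj

chajbgdfbj


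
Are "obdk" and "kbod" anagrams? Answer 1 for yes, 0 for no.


Strings: "obdk", "kbod"
Sorted first:  bdko
Sorted second: bdko
Sorted forms match => anagrams

1
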